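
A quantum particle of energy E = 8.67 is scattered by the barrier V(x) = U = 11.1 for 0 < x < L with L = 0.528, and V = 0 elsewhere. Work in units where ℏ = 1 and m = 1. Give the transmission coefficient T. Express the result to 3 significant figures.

T = 0.247

Since E < U the interior solution is evanescent with decay constant κ = √(2m(U − E))/ℏ = 2.205.
κL = 1.164, sinh(κL) = 1.445.
The exact tunnelling result is T⁻¹ = 1 + U² sinh²(κL) / [4E(U − E)] = 4.054, so T = 0.247.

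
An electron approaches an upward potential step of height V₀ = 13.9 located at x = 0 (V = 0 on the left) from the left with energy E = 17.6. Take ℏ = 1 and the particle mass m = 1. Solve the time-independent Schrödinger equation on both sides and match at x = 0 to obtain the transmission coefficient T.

On each side the TISE gives plane waves with k = √(2m(E − V))/ℏ: k₁ = √(2·1·17.6) = 5.933, k₂ = √(2·1·3.7) = 2.720.
Continuity of ψ and ψ′ at the step yields the reflection amplitude r = (k₁ − k₂)/(k₁ + k₂) = 0.3713; thus R = |r|² = 0.1378, T = 0.8622.

T = 0.862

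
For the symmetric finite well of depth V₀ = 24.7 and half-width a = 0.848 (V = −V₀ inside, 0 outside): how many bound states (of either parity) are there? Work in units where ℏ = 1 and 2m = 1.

The dimensionless depth is z₀ = a√(2mV₀)/ℏ = 0.848 × √(24.70) = 4.214.
The even/odd transcendental equations gain one root per π/2 in z₀, giving N = 1 + ⌊2z₀/π⌋ = 1 + ⌊2.683⌋ = 3.

N = 3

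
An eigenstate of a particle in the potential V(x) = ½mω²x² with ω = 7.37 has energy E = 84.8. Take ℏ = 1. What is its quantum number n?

n = 11

E_n = ℏω(n + ½) ⇒ n = E/(ℏω) − ½ = 84.8/7.37 − 0.5 = 11.006 → n = 11.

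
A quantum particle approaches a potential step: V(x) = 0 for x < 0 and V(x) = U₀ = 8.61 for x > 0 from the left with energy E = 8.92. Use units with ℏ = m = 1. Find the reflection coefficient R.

R = 0.470

The wavenumbers are k₁ = √(2mE)/ℏ = 4.224 on the left and k₂ = √(2m(E − U₀))/ℏ = 0.7874 on the right.
Continuity of ψ and ψ′ at the step yields the reflection amplitude r = (k₁ − k₂)/(k₁ + k₂) = 0.6857; thus R = |r|² = 0.4702, T = 0.5298.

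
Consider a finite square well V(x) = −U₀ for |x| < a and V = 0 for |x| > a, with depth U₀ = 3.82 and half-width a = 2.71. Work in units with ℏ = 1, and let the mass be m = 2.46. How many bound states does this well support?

Define the well-strength parameter z₀ = (a/ℏ)√(2mU₀) = 2.71 × √(2·2.46·3.82) = 11.75.
A new bound state (alternating even/odd) appears each time z₀ passes a multiple of π/2, so N = ⌊2z₀/π⌋ + 1 = ⌊7.479⌋ + 1 = 8.

N = 8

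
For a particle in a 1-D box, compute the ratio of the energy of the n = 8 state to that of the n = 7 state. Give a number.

1.30612

E_n = n²π²ℏ²/(2mL²) so the ratio is n₂²/n₁² = 64/49 = 1.30612.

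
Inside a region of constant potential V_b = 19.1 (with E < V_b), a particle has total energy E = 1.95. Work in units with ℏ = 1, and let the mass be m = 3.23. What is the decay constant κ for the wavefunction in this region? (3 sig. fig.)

κ = 10.5

Since E < V_b the TISE in this region is ψ'' = κ²ψ with κ = √(2m(V_b − E))/ℏ.
κ = √(2 × 3.23 × 17.15) = 10.53.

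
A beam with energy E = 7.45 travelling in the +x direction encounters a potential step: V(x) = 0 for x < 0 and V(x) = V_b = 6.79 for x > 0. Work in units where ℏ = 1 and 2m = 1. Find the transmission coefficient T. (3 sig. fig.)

T = 0.707

On each side the TISE gives plane waves with k = √(2m(E − V))/ℏ: k₁ = √(2·½·7.45) = 2.729, k₂ = √(2·½·0.66) = 0.8124.
Matching ψ and ψ′ at x = 0 gives r = (k₁ − k₂)/(k₁ + k₂), so R = r² = 0.2930 and T = 1 − R = 0.7070.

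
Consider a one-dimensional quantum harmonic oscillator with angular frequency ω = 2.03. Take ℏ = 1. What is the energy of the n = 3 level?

The oscillator eigenvalues are E_n = ℏω(n + ½), so E_3 = 2.03 × 3.5 = 7.105.

E = 7.11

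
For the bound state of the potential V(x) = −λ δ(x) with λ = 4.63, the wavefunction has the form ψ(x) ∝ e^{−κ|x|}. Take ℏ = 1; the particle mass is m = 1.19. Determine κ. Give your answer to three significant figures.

κ = 5.51

Integrate −(ℏ²/2m)ψ'' − λδ(x)ψ = Eψ from −ε to +ε: the ψ'' term gives ψ'(0⁺) − ψ'(0⁻) and the δ term gives −(2mλ/ℏ²)ψ(0).
With ψ ∝ e^{−κ|x|} this yields −2κ = −2mλ/ℏ², so κ = mλ/ℏ² = 5.510.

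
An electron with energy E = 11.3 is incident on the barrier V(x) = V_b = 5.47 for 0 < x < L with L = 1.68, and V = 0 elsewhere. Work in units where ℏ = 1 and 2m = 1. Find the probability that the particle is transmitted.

E > V_b: inside the barrier k₂ = √(2m(E − V_b))/ℏ = 2.415, k₂L = 4.056.
T = [1 + V_b² sin²(k₂L) / (4E(E − V_b))]⁻¹ = 1/1.071 = 0.933.

T = 0.933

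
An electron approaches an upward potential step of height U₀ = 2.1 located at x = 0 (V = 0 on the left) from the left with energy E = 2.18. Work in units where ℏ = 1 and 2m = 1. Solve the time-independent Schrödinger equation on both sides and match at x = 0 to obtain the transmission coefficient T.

T = 0.540

On each side the TISE gives plane waves with k = √(2m(E − V))/ℏ: k₁ = √(2·½·2.18) = 1.476, k₂ = √(2·½·0.08) = 0.2828.
Continuity of ψ and ψ′ at the step yields the reflection amplitude r = (k₁ − k₂)/(k₁ + k₂) = 0.6785; thus R = |r|² = 0.4603, T = 0.5397.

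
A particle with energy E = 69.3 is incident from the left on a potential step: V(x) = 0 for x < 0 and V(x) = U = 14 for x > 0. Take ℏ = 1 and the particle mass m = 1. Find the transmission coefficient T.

The wavenumbers are k₁ = √(2mE)/ℏ = 11.77 on the left and k₂ = √(2m(E − U))/ℏ = 10.52 on the right.
Continuity of ψ and ψ′ at the step yields the reflection amplitude r = (k₁ − k₂)/(k₁ + k₂) = 0.05636; thus R = |r|² = 0.003176, T = 0.9968.

T = 0.997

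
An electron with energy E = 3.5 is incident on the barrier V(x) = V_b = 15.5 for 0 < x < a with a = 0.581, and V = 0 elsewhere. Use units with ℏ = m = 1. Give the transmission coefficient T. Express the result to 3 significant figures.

T = 0.00940

E < V_b: inside the barrier ψ ∝ e^{±κx} with κ = √(2m(V_b − E))/ℏ = 4.899.
κa = 2.846, sinh(κa) = 8.583.
Matching ψ, ψ′ at both faces gives T = [1 + V_b² sinh²(κa) / (4E(V_b − E))]⁻¹ = 1/106.3 = 0.00940.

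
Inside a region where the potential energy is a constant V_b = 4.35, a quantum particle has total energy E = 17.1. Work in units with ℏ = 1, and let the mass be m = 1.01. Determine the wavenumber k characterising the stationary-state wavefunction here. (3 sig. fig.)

With E > V_b the solution is oscillatory, ψ ∝ e^{±ikx} with k = √(2m(E − V_b))/ℏ.
k = √(2 × 1.01 × 12.75) = 5.075.

k = 5.07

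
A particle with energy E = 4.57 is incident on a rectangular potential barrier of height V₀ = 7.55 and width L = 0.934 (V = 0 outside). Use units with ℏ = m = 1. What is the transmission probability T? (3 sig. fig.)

T = 0.0392

E < V₀: inside the barrier ψ ∝ e^{±κx} with κ = √(2m(V₀ − E))/ℏ = 2.441.
κL = 2.280, sinh(κL) = 4.838.
The exact tunnelling result is T⁻¹ = 1 + V₀² sinh²(κL) / [4E(V₀ − E)] = 25.49, so T = 0.0392.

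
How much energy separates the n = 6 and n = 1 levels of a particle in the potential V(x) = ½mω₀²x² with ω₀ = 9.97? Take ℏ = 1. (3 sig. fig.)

E_n = ℏω₀(n + ½), so ΔE = (6 − 1) ℏω₀ = 5 × 9.97 = 49.85.

ΔE = 49.9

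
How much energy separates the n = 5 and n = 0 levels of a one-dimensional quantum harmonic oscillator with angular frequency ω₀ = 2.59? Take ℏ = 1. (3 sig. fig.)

E_n = ℏω₀(n + ½), so ΔE = (5 − 0) ℏω₀ = 5 × 2.59 = 12.95.

ΔE = 13.0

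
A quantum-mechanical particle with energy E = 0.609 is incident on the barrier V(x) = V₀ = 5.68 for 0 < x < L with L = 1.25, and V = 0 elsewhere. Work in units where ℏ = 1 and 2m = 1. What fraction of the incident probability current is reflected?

Since E < V₀ the interior solution is evanescent with decay constant κ = √(2m(V₀ − E))/ℏ = 2.252.
κL = 2.815, sinh(κL) = 8.315.
The exact tunnelling result is T⁻¹ = 1 + V₀² sinh²(κL) / [4E(V₀ − E)] = 181.6, so T = 0.00551.
R = 1 − T = 0.994.

R = 0.994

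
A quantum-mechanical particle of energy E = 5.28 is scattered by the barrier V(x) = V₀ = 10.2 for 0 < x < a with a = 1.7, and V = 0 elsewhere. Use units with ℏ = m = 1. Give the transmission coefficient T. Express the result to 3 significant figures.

T = 0.0000932

E < V₀: inside the barrier ψ ∝ e^{±κx} with κ = √(2m(V₀ − E))/ℏ = 3.137.
κa = 5.333, sinh(κa) = 103.5.
Matching ψ, ψ′ at both faces gives T = [1 + V₀² sinh²(κa) / (4E(V₀ − E))]⁻¹ = 1/10730 = 0.0000932.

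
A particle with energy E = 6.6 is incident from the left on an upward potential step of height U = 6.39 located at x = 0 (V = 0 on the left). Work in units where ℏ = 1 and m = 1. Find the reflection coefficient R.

On each side the TISE gives plane waves with k = √(2m(E − V))/ℏ: k₁ = √(2·1·6.6) = 3.633, k₂ = √(2·1·0.21) = 0.6481.
Continuity of ψ and ψ′ at the step yields the reflection amplitude r = (k₁ − k₂)/(k₁ + k₂) = 0.6973; thus R = |r|² = 0.4862, T = 0.5138.

R = 0.486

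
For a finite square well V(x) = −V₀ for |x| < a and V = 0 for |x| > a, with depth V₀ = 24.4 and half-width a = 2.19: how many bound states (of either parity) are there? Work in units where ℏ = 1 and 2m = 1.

N = 7

The dimensionless depth is z₀ = a√(2mV₀)/ℏ = 2.19 × √(24.40) = 10.82.
The even/odd transcendental equations gain one root per π/2 in z₀, giving N = 1 + ⌊2z₀/π⌋ = 1 + ⌊6.887⌋ = 7.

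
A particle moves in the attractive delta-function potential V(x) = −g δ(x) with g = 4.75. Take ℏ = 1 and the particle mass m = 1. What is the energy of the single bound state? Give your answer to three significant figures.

E = -11.3

The bound state is ψ(x) = √κ e^{−κ|x|}. The derivative jump ψ'(0⁺) − ψ'(0⁻) = −(2mg/ℏ²)ψ(0) fixes κ = mg/ℏ² = 4.750.
Then E = −ℏ²κ²/(2m) = −mg²/(2ℏ²) = -11.28.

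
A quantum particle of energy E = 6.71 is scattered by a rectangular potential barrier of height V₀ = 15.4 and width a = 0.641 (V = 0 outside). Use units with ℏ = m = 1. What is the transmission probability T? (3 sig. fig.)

T = 0.0186

Since E < V₀ the interior solution is evanescent with decay constant κ = √(2m(V₀ − E))/ℏ = 4.169.
κa = 2.672, sinh(κa) = 7.202.
The exact tunnelling result is T⁻¹ = 1 + V₀² sinh²(κa) / [4E(V₀ − E)] = 53.74, so T = 0.0186.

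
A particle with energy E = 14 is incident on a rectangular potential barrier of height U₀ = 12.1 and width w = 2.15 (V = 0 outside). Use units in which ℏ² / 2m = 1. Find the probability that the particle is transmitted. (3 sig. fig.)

T = 0.959

Above the barrier the interior wavenumber is k₂ = √(2m(E − U₀))/ℏ = 1.378, giving phase k₂w = 2.964.
T = [1 + U₀² sin²(k₂w) / (4E(E − U₀))]⁻¹ = 1/1.043 = 0.959.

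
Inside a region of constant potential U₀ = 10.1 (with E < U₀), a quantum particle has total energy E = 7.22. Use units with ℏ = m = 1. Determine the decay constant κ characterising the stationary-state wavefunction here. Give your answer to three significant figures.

κ = 2.40

Since E < U₀ the TISE in this region is ψ'' = κ²ψ with κ = √(2m(U₀ − E))/ℏ.
κ = √(2 × 1 × 2.88) = 2.400.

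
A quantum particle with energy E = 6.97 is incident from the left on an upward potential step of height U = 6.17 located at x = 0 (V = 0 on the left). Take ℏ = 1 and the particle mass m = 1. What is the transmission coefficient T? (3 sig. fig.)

T = 0.756

On each side the TISE gives plane waves with k = √(2m(E − V))/ℏ: k₁ = √(2·1·6.97) = 3.734, k₂ = √(2·1·0.8) = 1.265.
Continuity of ψ and ψ′ at the step yields the reflection amplitude r = (k₁ − k₂)/(k₁ + k₂) = 0.4939; thus R = |r|² = 0.2439, T = 0.7561.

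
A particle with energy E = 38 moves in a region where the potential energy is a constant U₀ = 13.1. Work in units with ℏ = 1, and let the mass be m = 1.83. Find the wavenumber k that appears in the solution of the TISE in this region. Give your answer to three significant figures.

With E > U₀ the solution is oscillatory, ψ ∝ e^{±ikx} with k = √(2m(E − U₀))/ℏ.
k = √(2 × 1.83 × 24.9) = 9.546.

k = 9.55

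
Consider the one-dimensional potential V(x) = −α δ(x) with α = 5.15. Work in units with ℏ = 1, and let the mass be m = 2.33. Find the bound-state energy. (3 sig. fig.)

E = -30.9

The bound state is ψ(x) = √κ e^{−κ|x|}. The derivative jump ψ'(0⁺) − ψ'(0⁻) = −(2mα/ℏ²)ψ(0) fixes κ = mα/ℏ² = 12.00.
Then E = −ℏ²κ²/(2m) = −mα²/(2ℏ²) = -30.90.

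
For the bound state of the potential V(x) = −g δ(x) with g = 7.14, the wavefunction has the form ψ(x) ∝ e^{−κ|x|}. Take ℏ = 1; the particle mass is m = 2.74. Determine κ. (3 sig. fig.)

Integrating the TISE across x = 0 gives the cusp condition ψ'(0⁺) − ψ'(0⁻) = −(2mg/ℏ²)ψ(0).
With ψ ∝ e^{−κ|x|} this yields −2κ = −2mg/ℏ², so κ = mg/ℏ² = 19.56.

κ = 19.6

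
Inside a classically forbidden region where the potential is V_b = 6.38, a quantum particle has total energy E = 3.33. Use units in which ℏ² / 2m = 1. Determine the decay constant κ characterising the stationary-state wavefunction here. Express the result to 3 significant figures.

κ = 1.75

Since E < V_b the TISE in this region is ψ'' = κ²ψ with κ = √(2m(V_b − E))/ℏ.
κ = √(2 × 0.5 × 3.05) = 1.746.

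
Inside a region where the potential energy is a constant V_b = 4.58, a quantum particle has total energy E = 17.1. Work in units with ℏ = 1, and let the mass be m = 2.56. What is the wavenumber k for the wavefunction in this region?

With E > V_b the solution is oscillatory, ψ ∝ e^{±ikx} with k = √(2m(E − V_b))/ℏ.
k = √(2 × 2.56 × 12.52) = 8.006.

k = 8.01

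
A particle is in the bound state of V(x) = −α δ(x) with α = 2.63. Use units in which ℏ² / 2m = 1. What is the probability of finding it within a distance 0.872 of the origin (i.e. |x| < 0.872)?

The normalised bound state is ψ = √κ e^{−κ|x|} with κ = mα/ℏ² = 1.315.
P(|x| < d) = ∫_{−d}^{d} κ e^{−2κ|x|} dx = 1 − e^{−2κd} = 1 − e^{−2.293} = 0.8991.

P = 0.899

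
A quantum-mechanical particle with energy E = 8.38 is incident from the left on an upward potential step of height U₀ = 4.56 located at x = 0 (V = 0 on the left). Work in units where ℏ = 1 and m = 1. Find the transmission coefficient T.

The wavenumbers are k₁ = √(2mE)/ℏ = 4.094 on the left and k₂ = √(2m(E − U₀))/ℏ = 2.764 on the right.
Matching ψ and ψ′ at x = 0 gives r = (k₁ − k₂)/(k₁ + k₂), so R = r² = 0.03760 and T = 1 − R = 0.9624.

T = 0.962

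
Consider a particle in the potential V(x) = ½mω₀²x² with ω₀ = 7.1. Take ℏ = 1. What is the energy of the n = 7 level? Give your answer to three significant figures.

E = 53.3

The oscillator eigenvalues are E_n = ℏω₀(n + ½), so E_7 = 7.1 × 7.5 = 53.25.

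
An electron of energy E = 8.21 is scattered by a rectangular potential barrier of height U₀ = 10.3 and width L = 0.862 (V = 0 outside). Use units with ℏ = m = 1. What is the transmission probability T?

E < U₀: inside the barrier ψ ∝ e^{±κx} with κ = √(2m(U₀ − E))/ℏ = 2.045.
κL = 1.762, sinh(κL) = 2.827.
The exact tunnelling result is T⁻¹ = 1 + U₀² sinh²(κL) / [4E(U₀ − E)] = 13.36, so T = 0.0749.

T = 0.0749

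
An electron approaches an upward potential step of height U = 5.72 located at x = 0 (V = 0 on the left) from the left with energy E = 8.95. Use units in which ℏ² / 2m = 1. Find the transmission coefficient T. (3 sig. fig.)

T = 0.938

The wavenumbers are k₁ = √(2mE)/ℏ = 2.992 on the left and k₂ = √(2m(E − U))/ℏ = 1.797 on the right.
Continuity of ψ and ψ′ at the step yields the reflection amplitude r = (k₁ − k₂)/(k₁ + k₂) = 0.2494; thus R = |r|² = 0.06221, T = 0.9378.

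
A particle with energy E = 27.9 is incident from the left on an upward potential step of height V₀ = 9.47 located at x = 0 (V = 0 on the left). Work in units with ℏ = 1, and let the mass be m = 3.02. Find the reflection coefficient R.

R = 0.0107

The wavenumbers are k₁ = √(2mE)/ℏ = 12.98 on the left and k₂ = √(2m(E − V₀))/ℏ = 10.55 on the right.
Continuity of ψ and ψ′ at the step yields the reflection amplitude r = (k₁ − k₂)/(k₁ + k₂) = 0.1033; thus R = |r|² = 0.01067, T = 0.9893.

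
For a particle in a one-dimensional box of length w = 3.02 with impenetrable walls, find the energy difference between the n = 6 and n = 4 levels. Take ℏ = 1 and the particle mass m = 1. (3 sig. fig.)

ΔE = 10.8

E_n = n²π²ℏ²/(2mw²), so ΔE = (6² − 4²) π²ℏ²/(2mw²).
ΔE = 20 × π² / (2 × 1 × 3.02²) = 10.82.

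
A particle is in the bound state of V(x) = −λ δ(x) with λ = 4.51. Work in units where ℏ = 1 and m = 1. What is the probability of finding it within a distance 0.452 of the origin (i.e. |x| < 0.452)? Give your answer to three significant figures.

P = 0.983

The normalised bound state is ψ = √κ e^{−κ|x|} with κ = mλ/ℏ² = 4.510.
P(|x| < d) = ∫_{−d}^{d} κ e^{−2κ|x|} dx = 1 − e^{−2κd} = 1 − e^{−4.077} = 0.9830.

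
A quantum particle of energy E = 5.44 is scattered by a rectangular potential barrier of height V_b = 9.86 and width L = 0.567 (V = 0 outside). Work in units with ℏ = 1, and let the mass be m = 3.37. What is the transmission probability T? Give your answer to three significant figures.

T = 0.00808

E < V_b: inside the barrier ψ ∝ e^{±κx} with κ = √(2m(V_b − E))/ℏ = 5.458.
κL = 3.095, sinh(κL) = 11.02.
Matching ψ, ψ′ at both faces gives T = [1 + V_b² sinh²(κL) / (4E(V_b − E))]⁻¹ = 1/123.7 = 0.00808.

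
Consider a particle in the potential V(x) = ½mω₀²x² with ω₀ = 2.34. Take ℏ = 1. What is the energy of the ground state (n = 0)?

E = 1.17

Using E_n = (n + ½)ℏω₀: E_0 = 0.5 × 2.34 = 1.170.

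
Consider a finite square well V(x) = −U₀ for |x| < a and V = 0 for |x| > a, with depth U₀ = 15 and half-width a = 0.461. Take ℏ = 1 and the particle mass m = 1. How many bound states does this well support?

N = 2

Define the well-strength parameter z₀ = (a/ℏ)√(2mU₀) = 0.461 × √(2·1·15) = 2.525.
The even/odd transcendental equations gain one root per π/2 in z₀, giving N = 1 + ⌊2z₀/π⌋ = 1 + ⌊1.607⌋ = 2.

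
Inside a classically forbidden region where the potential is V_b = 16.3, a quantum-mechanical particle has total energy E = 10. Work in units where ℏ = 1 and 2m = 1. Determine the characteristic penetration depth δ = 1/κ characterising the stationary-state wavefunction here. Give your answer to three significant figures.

δ = 0.398

Since E < V_b the TISE in this region is ψ'' = κ²ψ with κ = √(2m(V_b − E))/ℏ.
κ = √(2 × 0.5 × 6.3) = 2.510. The penetration depth is δ = 1/κ = 0.398.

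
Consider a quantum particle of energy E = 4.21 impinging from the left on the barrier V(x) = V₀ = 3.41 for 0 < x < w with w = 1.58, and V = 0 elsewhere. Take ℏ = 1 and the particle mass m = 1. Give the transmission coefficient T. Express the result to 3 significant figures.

T = 0.583

E > V₀: inside the barrier k₂ = √(2m(E − V₀))/ℏ = 1.265, k₂w = 1.999.
T = [1 + V₀² sin²(k₂w) / (4E(E − V₀))]⁻¹ = 1/1.715 = 0.583.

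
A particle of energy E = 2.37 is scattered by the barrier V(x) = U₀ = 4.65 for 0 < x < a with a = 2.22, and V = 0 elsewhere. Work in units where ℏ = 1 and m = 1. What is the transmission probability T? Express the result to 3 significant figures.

T = 0.000305

E < U₀: inside the barrier ψ ∝ e^{±κx} with κ = √(2m(U₀ − E))/ℏ = 2.135.
κa = 4.741, sinh(κa) = 57.25.
Matching ψ, ψ′ at both faces gives T = [1 + U₀² sinh²(κa) / (4E(U₀ − E))]⁻¹ = 1/3280 = 0.000305.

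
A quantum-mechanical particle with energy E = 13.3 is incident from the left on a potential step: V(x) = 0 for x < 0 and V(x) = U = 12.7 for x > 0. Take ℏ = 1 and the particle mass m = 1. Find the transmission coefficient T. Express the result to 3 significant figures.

T = 0.578

The wavenumbers are k₁ = √(2mE)/ℏ = 5.158 on the left and k₂ = √(2m(E − U))/ℏ = 1.095 on the right.
Matching ψ and ψ′ at x = 0 gives r = (k₁ − k₂)/(k₁ + k₂), so R = r² = 0.4220 and T = 1 − R = 0.5780.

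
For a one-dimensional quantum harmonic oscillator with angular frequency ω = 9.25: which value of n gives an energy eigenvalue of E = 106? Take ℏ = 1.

n = 11

E_n = ℏω(n + ½) ⇒ n = E/(ℏω) − ½ = 106/9.25 − 0.5 = 10.959 → n = 11.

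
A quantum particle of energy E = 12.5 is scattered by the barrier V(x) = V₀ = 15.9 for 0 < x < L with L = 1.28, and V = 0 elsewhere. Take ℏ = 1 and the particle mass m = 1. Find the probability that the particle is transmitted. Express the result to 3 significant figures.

T = 0.00339

E < V₀: inside the barrier ψ ∝ e^{±κx} with κ = √(2m(V₀ − E))/ℏ = 2.608.
κL = 3.338, sinh(κL) = 14.06.
Matching ψ, ψ′ at both faces gives T = [1 + V₀² sinh²(κL) / (4E(V₀ − E))]⁻¹ = 1/295.0 = 0.00339.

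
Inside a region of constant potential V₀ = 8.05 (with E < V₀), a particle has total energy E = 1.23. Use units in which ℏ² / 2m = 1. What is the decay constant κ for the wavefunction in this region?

κ = 2.61

Since E < V₀ the TISE in this region is ψ'' = κ²ψ with κ = √(2m(V₀ − E))/ℏ.
κ = √(2 × 0.5 × 6.82) = 2.612.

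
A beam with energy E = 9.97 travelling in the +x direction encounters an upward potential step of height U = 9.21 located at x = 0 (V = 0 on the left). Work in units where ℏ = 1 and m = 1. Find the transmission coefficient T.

The wavenumbers are k₁ = √(2mE)/ℏ = 4.465 on the left and k₂ = √(2m(E − U))/ℏ = 1.233 on the right.
Continuity of ψ and ψ′ at the step yields the reflection amplitude r = (k₁ − k₂)/(k₁ + k₂) = 0.5673; thus R = |r|² = 0.3218, T = 0.6782.

T = 0.678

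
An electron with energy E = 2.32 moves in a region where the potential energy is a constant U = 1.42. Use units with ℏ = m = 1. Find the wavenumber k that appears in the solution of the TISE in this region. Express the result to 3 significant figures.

k = 1.34

With E > U the solution is oscillatory, ψ ∝ e^{±ikx} with k = √(2m(E − U))/ℏ.
k = √(2 × 1 × 0.9) = 1.342.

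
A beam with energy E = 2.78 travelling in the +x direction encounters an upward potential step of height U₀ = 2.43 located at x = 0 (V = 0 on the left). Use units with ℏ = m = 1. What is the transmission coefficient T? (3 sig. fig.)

On each side the TISE gives plane waves with k = √(2m(E − V))/ℏ: k₁ = √(2·1·2.78) = 2.358, k₂ = √(2·1·0.35) = 0.8367.
Matching ψ and ψ′ at x = 0 gives r = (k₁ − k₂)/(k₁ + k₂), so R = r² = 0.2268 and T = 1 − R = 0.7732.

T = 0.773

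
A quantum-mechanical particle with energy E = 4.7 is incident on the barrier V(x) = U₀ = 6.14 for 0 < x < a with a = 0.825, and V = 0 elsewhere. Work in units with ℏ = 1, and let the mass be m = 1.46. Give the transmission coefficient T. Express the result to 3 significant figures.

T = 0.0946

E < U₀: inside the barrier ψ ∝ e^{±κx} with κ = √(2m(U₀ − E))/ℏ = 2.051.
κa = 1.692, sinh(κa) = 2.622.
The exact tunnelling result is T⁻¹ = 1 + U₀² sinh²(κa) / [4E(U₀ − E)] = 10.58, so T = 0.0946.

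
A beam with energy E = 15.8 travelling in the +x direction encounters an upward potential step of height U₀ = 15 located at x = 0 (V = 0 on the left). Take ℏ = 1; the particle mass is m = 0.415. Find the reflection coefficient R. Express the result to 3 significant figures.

On each side the TISE gives plane waves with k = √(2m(E − V))/ℏ: k₁ = √(2·0.415·15.8) = 3.621, k₂ = √(2·0.415·0.8) = 0.8149.
Matching ψ and ψ′ at x = 0 gives r = (k₁ − k₂)/(k₁ + k₂), so R = r² = 0.4002 and T = 1 − R = 0.5998.

R = 0.400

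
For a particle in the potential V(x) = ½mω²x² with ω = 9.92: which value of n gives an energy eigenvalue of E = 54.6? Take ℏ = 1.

n = 5

Invert E_n = (n + ½)ℏω: n = E/ℏω − ½ = 5.004, so n = 5.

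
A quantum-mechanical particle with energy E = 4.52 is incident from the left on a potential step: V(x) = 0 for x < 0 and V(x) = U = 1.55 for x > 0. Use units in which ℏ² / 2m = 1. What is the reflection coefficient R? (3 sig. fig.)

On each side the TISE gives plane waves with k = √(2m(E − V))/ℏ: k₁ = √(2·½·4.52) = 2.126, k₂ = √(2·½·2.97) = 1.723.
Continuity of ψ and ψ′ at the step yields the reflection amplitude r = (k₁ − k₂)/(k₁ + k₂) = 0.1046; thus R = |r|² = 0.01094, T = 0.9891.

R = 0.0109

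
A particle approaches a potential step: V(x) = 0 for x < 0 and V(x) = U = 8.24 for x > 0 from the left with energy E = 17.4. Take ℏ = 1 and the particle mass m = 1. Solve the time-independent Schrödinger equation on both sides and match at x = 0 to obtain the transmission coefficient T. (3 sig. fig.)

On each side the TISE gives plane waves with k = √(2m(E − V))/ℏ: k₁ = √(2·1·17.4) = 5.899, k₂ = √(2·1·9.16) = 4.280.
Matching ψ and ψ′ at x = 0 gives r = (k₁ − k₂)/(k₁ + k₂), so R = r² = 0.02530 and T = 1 − R = 0.9747.

T = 0.975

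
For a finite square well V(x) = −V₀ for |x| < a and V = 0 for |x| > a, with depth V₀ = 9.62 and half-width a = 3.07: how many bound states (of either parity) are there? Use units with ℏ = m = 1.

N = 9

Define the well-strength parameter z₀ = (a/ℏ)√(2mV₀) = 3.07 × √(2·1·9.62) = 13.47.
The even/odd transcendental equations gain one root per π/2 in z₀, giving N = 1 + ⌊2z₀/π⌋ = 1 + ⌊8.573⌋ = 9.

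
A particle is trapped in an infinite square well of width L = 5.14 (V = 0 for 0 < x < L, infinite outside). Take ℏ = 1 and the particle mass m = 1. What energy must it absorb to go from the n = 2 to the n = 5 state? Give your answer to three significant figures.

ΔE = 3.92

E_n = n²π²ℏ²/(2mL²), so ΔE = (5² − 2²) π²ℏ²/(2mL²).
ΔE = 21 × π² / (2 × 1 × 5.14²) = 3.922.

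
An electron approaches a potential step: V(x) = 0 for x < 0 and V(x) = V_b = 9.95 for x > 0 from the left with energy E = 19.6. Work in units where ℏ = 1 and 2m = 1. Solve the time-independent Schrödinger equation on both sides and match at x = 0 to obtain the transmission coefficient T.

On each side the TISE gives plane waves with k = √(2m(E − V))/ℏ: k₁ = √(2·½·19.6) = 4.427, k₂ = √(2·½·9.65) = 3.106.
Matching ψ and ψ′ at x = 0 gives r = (k₁ − k₂)/(k₁ + k₂), so R = r² = 0.03073 and T = 1 − R = 0.9693.

T = 0.969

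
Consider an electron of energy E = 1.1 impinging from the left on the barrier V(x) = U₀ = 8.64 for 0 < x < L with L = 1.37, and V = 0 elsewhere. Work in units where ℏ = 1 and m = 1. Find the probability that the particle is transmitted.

T = 0.0000425

E < U₀: inside the barrier ψ ∝ e^{±κx} with κ = √(2m(U₀ − E))/ℏ = 3.883.
κL = 5.320, sinh(κL) = 102.2.
The exact tunnelling result is T⁻¹ = 1 + U₀² sinh²(κL) / [4E(U₀ − E)] = 23500, so T = 0.0000425.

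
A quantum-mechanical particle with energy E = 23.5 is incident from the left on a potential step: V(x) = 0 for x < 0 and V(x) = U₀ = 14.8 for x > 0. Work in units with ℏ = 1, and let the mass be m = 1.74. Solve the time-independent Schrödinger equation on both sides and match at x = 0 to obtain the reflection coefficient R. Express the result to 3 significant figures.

R = 0.0593

On each side the TISE gives plane waves with k = √(2m(E − V))/ℏ: k₁ = √(2·1.74·23.5) = 9.043, k₂ = √(2·1.74·8.7) = 5.502.
Continuity of ψ and ψ′ at the step yields the reflection amplitude r = (k₁ − k₂)/(k₁ + k₂) = 0.2434; thus R = |r|² = 0.05926, T = 0.9407.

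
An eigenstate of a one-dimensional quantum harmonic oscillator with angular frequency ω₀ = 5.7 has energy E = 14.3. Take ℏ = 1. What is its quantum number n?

n = 2

Invert E_n = (n + ½)ℏω₀: n = E/ℏω₀ − ½ = 2.009, so n = 2.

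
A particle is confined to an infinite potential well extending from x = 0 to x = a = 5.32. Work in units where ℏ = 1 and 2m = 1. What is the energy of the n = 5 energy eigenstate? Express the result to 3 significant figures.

Requiring ψ(0) = ψ(a) = 0 quantises k = nπ/a, hence E_n = ℏ²k²/2m = n²π²ℏ²/(2ma²).
E_5 = 5² × π² / (2 × 0.5 × 5.32²) = 8.718.

E = 8.72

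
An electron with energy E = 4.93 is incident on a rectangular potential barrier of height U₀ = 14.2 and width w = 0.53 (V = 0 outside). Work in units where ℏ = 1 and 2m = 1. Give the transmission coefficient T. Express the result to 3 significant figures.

T = 0.135

Since E < U₀ the interior solution is evanescent with decay constant κ = √(2m(U₀ − E))/ℏ = 3.045.
κw = 1.614, sinh(κw) = 2.411.
The exact tunnelling result is T⁻¹ = 1 + U₀² sinh²(κw) / [4E(U₀ − E)] = 7.412, so T = 0.135.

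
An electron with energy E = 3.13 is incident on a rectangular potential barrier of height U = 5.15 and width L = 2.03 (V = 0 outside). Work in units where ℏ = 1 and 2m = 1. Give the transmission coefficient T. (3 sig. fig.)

Since E < U the interior solution is evanescent with decay constant κ = √(2m(U − E))/ℏ = 1.421.
κL = 2.885, sinh(κL) = 8.925.
Matching ψ, ψ′ at both faces gives T = [1 + U² sinh²(κL) / (4E(U − E))]⁻¹ = 1/84.54 = 0.0118.

T = 0.0118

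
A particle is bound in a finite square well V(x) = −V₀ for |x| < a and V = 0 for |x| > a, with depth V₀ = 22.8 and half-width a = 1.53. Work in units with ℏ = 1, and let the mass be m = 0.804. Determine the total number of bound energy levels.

N = 6

Define the well-strength parameter z₀ = (a/ℏ)√(2mV₀) = 1.53 × √(2·0.804·22.8) = 9.264.
The even/odd transcendental equations gain one root per π/2 in z₀, giving N = 1 + ⌊2z₀/π⌋ = 1 + ⌊5.898⌋ = 6.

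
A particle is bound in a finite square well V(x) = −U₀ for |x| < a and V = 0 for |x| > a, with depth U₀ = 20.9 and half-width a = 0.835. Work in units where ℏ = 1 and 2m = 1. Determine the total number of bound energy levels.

N = 3

Define the well-strength parameter z₀ = (a/ℏ)√(2mU₀) = 0.835 × √(2·0.5·20.9) = 3.817.
A new bound state (alternating even/odd) appears each time z₀ passes a multiple of π/2, so N = ⌊2z₀/π⌋ + 1 = ⌊2.430⌋ + 1 = 3.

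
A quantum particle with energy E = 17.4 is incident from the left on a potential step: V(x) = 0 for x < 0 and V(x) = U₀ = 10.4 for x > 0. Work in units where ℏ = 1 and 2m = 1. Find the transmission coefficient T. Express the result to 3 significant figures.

T = 0.950

On each side the TISE gives plane waves with k = √(2m(E − V))/ℏ: k₁ = √(2·½·17.4) = 4.171, k₂ = √(2·½·7) = 2.646.
Matching ψ and ψ′ at x = 0 gives r = (k₁ − k₂)/(k₁ + k₂), so R = r² = 0.05008 and T = 1 − R = 0.9499.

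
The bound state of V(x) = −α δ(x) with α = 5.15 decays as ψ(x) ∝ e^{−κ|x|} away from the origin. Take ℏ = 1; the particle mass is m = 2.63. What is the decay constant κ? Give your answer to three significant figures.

Integrating the TISE across x = 0 gives the cusp condition ψ'(0⁺) − ψ'(0⁻) = −(2mα/ℏ²)ψ(0).
With ψ ∝ e^{−κ|x|} this yields −2κ = −2mα/ℏ², so κ = mα/ℏ² = 13.54.

κ = 13.5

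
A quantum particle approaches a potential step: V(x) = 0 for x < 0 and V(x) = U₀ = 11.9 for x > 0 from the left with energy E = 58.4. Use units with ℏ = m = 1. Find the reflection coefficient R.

On each side the TISE gives plane waves with k = √(2m(E − V))/ℏ: k₁ = √(2·1·58.4) = 10.81, k₂ = √(2·1·46.5) = 9.644.
Matching ψ and ψ′ at x = 0 gives r = (k₁ − k₂)/(k₁ + k₂), so R = r² = 0.003238 and T = 1 − R = 0.9968.

R = 0.00324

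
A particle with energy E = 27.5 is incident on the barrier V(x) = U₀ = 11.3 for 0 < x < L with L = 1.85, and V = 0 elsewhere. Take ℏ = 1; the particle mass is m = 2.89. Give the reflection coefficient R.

Above the barrier the interior wavenumber is k₂ = √(2m(E − U₀))/ℏ = 9.677, giving phase k₂L = 17.90.
Matching at both interfaces gives T⁻¹ = 1 + U₀² sin²(k₂L) / [4E(E − U₀)] = 1.047, hence T = 0.955.
R = 1 − T = 0.0451.

R = 0.0451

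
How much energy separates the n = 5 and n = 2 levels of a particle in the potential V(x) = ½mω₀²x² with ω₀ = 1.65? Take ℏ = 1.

E_n = ℏω₀(n + ½), so ΔE = (5 − 2) ℏω₀ = 3 × 1.65 = 4.950.

ΔE = 4.95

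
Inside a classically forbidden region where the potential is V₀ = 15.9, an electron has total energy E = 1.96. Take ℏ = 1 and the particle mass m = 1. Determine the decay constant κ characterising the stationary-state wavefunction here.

κ = 5.28

Since E < V₀ the TISE in this region is ψ'' = κ²ψ with κ = √(2m(V₀ − E))/ℏ.
κ = √(2 × 1 × 13.94) = 5.280.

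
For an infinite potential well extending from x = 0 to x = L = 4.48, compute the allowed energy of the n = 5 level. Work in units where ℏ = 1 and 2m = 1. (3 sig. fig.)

E = 12.3

The infinite-well eigenfunctions ψ_n = √(2/L) sin(nπx/L) vanish at both walls, giving E_n = n²π²ℏ²/(2mL²).
E_5 = 5² × π² / (2 × 0.5 × 4.48²) = 12.29.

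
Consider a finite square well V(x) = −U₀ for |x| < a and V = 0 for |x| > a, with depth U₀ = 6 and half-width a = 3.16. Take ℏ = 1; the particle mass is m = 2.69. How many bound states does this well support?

N = 12

The dimensionless depth is z₀ = a√(2mU₀)/ℏ = 3.16 × √(32.28) = 17.95.
The even/odd transcendental equations gain one root per π/2 in z₀, giving N = 1 + ⌊2z₀/π⌋ = 1 + ⌊11.43⌋ = 12.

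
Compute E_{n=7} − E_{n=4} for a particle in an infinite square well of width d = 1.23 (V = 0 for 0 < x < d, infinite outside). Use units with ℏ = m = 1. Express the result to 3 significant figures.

E_n = n²π²ℏ²/(2md²), so ΔE = (7² − 4²) π²ℏ²/(2md²).
ΔE = 33 × π² / (2 × 1 × 1.23²) = 107.6.

ΔE = 108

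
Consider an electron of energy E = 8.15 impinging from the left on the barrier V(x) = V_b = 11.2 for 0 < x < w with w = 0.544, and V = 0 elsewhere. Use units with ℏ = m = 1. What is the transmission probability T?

T = 0.199

E < V_b: inside the barrier ψ ∝ e^{±κx} with κ = √(2m(V_b − E))/ℏ = 2.470.
κw = 1.344, sinh(κw) = 1.786.
Matching ψ, ψ′ at both faces gives T = [1 + V_b² sinh²(κw) / (4E(V_b − E))]⁻¹ = 1/5.024 = 0.199.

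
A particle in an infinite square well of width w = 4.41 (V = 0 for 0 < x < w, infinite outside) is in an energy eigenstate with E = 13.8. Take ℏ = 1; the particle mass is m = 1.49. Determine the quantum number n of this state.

From E_n = n²π²ℏ²/(2mw²) invert to n = √(2mw²E)/(πℏ).
n = (4.41/π) × √(2 × 1.49 × 13.8) = 9.002 → n = 9.

n = 9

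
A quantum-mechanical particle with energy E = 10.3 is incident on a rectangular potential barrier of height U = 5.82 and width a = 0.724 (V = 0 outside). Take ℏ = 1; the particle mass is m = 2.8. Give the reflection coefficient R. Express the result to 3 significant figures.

R = 0.0383

Above the barrier the interior wavenumber is k₂ = √(2m(E − U))/ℏ = 5.009, giving phase k₂a = 3.626.
T = [1 + U² sin²(k₂a) / (4E(E − U))]⁻¹ = 1/1.040 = 0.962.
R = 1 − T = 0.0383.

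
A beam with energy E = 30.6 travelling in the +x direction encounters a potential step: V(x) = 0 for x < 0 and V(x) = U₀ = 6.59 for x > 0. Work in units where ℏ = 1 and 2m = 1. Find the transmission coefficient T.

The wavenumbers are k₁ = √(2mE)/ℏ = 5.532 on the left and k₂ = √(2m(E − U₀))/ℏ = 4.900 on the right.
Continuity of ψ and ψ′ at the step yields the reflection amplitude r = (k₁ − k₂)/(k₁ + k₂) = 0.06056; thus R = |r|² = 0.003667, T = 0.9963.

T = 0.996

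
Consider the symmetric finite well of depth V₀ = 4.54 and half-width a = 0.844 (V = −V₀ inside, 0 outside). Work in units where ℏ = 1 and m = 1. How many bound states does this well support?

N = 2

Define the well-strength parameter z₀ = (a/ℏ)√(2mV₀) = 0.844 × √(2·1·4.54) = 2.543.
The even/odd transcendental equations gain one root per π/2 in z₀, giving N = 1 + ⌊2z₀/π⌋ = 1 + ⌊1.619⌋ = 2.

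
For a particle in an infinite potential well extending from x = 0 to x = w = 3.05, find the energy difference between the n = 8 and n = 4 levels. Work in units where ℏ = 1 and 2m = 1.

E_n = n²π²ℏ²/(2mw²), so ΔE = (8² − 4²) π²ℏ²/(2mw²).
ΔE = 48 × π² / (2 × 0.5 × 3.05²) = 50.93.

ΔE = 50.9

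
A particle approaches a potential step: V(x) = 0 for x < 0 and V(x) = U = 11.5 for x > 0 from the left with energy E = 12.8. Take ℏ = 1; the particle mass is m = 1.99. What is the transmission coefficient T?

The wavenumbers are k₁ = √(2mE)/ℏ = 7.138 on the left and k₂ = √(2m(E − U))/ℏ = 2.275 on the right.
Continuity of ψ and ψ′ at the step yields the reflection amplitude r = (k₁ − k₂)/(k₁ + k₂) = 0.5167; thus R = |r|² = 0.2669, T = 0.7331.

T = 0.733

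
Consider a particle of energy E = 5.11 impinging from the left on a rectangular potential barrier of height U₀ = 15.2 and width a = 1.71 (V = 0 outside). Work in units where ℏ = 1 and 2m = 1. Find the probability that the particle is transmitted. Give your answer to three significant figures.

T = 0.0000684

Since E < U₀ the interior solution is evanescent with decay constant κ = √(2m(U₀ − E))/ℏ = 3.176.
κa = 5.432, sinh(κa) = 114.3.
The exact tunnelling result is T⁻¹ = 1 + U₀² sinh²(κa) / [4E(U₀ − E)] = 14630, so T = 0.0000684.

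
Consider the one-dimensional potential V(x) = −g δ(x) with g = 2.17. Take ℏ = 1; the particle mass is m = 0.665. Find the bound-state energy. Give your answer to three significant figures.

E = -1.57

For x ≠ 0 the bound state is ψ ∝ e^{−κ|x|}; integrating the TISE across the delta gives the cusp condition 2κ = 2mg/ℏ², so κ = 1.443.
Then E = −ℏ²κ²/(2m) = −mg²/(2ℏ²) = -1.566.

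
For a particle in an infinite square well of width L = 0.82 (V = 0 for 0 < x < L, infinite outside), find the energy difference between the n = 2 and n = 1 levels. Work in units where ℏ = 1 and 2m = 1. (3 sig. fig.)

E_n = n²π²ℏ²/(2mL²), so ΔE = (2² − 1²) π²ℏ²/(2mL²).
ΔE = 3 × π² / (2 × 0.5 × 0.82²) = 44.03.

ΔE = 44.0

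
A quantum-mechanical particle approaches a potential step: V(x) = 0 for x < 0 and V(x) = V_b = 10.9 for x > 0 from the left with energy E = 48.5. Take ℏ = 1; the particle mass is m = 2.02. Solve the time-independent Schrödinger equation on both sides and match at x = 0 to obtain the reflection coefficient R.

On each side the TISE gives plane waves with k = √(2m(E − V))/ℏ: k₁ = √(2·2.02·48.5) = 14.00, k₂ = √(2·2.02·37.6) = 12.32.
Continuity of ψ and ψ′ at the step yields the reflection amplitude r = (k₁ − k₂)/(k₁ + k₂) = 0.06355; thus R = |r|² = 0.004039, T = 0.9960.

R = 0.00404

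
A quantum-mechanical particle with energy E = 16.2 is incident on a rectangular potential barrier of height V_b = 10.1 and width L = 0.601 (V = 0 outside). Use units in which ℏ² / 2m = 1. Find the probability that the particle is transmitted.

Above the barrier the interior wavenumber is k₂ = √(2m(E − V_b))/ℏ = 2.470, giving phase k₂L = 1.484.
Matching at both interfaces gives T⁻¹ = 1 + V_b² sin²(k₂L) / [4E(E − V_b)] = 1.256, hence T = 0.796.

T = 0.796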